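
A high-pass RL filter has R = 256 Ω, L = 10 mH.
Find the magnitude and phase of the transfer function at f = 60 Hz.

Step 1 — Angular frequency: ω = 2π·60 = 377 rad/s.
Step 2 — Transfer function: H(jω) = jωL/(R + jωL).
Step 3 — Numerator jωL = j·3.77; denominator R + jωL = 256 + j3.77.
Step 4 — H = 0.0002168 + j0.01472.
Step 5 — Magnitude: |H| = 0.01472 (-36.6 dB); phase: φ = 89.2°.

|H| = 0.01472 (-36.6 dB), φ = 89.2°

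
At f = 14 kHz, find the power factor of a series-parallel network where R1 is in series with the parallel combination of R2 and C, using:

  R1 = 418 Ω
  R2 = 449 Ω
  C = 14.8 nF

Step 1 — Angular frequency: ω = 2π·f = 2π·1.4e+04 = 8.796e+04 rad/s.
Step 2 — Component impedances:
  R1: Z = R = 418 Ω
  R2: Z = R = 449 Ω
  C: Z = 1/(jωC) = -j/(ω·C) = 0 - j768.1 Ω
Step 3 — Parallel branch: R2 || C = 1/(1/R2 + 1/C) = 334.7 - j195.6 Ω.
Step 4 — Series with R1: Z_total = R1 + (R2 || C) = 752.7 - j195.6 Ω = 777.7∠-14.6° Ω.
Step 5 — Power factor: PF = cos(φ) = Re(Z)/|Z| = 752.65/777.66 = 0.9678.
Step 6 — Type: Im(Z) = -195.6 ⇒ leading (phase φ = -14.6°).

PF = 0.9678 (leading, φ = -14.6°)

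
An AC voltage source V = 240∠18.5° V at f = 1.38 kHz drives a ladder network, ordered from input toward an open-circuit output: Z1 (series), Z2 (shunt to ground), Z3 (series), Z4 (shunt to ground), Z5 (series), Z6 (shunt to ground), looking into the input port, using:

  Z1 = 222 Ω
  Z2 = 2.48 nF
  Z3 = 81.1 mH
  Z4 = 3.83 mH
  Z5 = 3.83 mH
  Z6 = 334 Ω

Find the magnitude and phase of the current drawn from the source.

Step 1 — Angular frequency: ω = 2π·f = 2π·1380 = 8671 rad/s.
Step 2 — Component impedances:
  Z1: Z = R = 222 Ω
  Z2: Z = 1/(jωC) = -j/(ω·C) = 0 - j4.65e+04 Ω
  Z3: Z = jωL = j·8671·0.0811 = 0 + j703.2 Ω
  Z4: Z = jωL = j·8671·0.00383 = 0 + j33.21 Ω
  Z5: Z = jωL = j·8671·0.00383 = 0 + j33.21 Ω
  Z6: Z = R = 334 Ω
Step 3 — Ladder network (open output): work backward from the far end, alternating series and parallel combinations. Z_in = 225.3 + j747.6 Ω = 780.8∠73.2° Ω.
Step 4 — Source phasor: V = 240∠18.5° V = 227.6 + j76.15 V.
Step 5 — Ohm's law: I = V / Z_total = (227.6 + j76.15) / (225.3 + j747.6) = 0.1775 - j0.251 A.
Step 6 — Convert to polar: |I| = 0.3074 A, ∠I = -54.7°.

I = 0.3074∠-54.7° A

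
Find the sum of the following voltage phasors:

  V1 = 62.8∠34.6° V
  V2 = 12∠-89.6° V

Step 1 — Convert each phasor to rectangular form:
  V1 = 62.8·(cos(34.6°) + j·sin(34.6°)) = 51.69 + j35.66 V
  V2 = 12·(cos(-89.6°) + j·sin(-89.6°)) = 0.08378 - j12 V
Step 2 — Sum components: V_total = 51.78 + j23.66 V.
Step 3 — Convert to polar: |V_total| = 56.93 V, ∠V_total = 24.6°.

V_total = 56.93∠24.6° V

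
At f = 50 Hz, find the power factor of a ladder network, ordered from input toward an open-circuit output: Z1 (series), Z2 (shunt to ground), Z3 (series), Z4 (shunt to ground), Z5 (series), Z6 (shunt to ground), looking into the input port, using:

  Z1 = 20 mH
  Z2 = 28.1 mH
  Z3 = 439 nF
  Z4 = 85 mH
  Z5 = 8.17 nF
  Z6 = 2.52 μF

Step 1 — Angular frequency: ω = 2π·f = 2π·50 = 314.2 rad/s.
Step 2 — Component impedances:
  Z1: Z = jωL = j·314.2·0.02 = 0 + j6.283 Ω
  Z2: Z = jωL = j·314.2·0.0281 = 0 + j8.828 Ω
  Z3: Z = 1/(jωC) = -j/(ω·C) = 0 - j7251 Ω
  Z4: Z = jωL = j·314.2·0.085 = 0 + j26.7 Ω
  Z5: Z = 1/(jωC) = -j/(ω·C) = 0 - j3.896e+05 Ω
  Z6: Z = 1/(jωC) = -j/(ω·C) = 0 - j1263 Ω
Step 3 — Ladder network (open output): work backward from the far end, alternating series and parallel combinations. Z_in = 0 + j15.12 Ω = 15.12∠90.0° Ω.
Step 4 — Power factor: PF = cos(φ) = Re(Z)/|Z| = 0/15.12 = 0.
Step 5 — Type: Im(Z) = 15.12 ⇒ lagging (phase φ = 90.0°).

PF = 0 (lagging, φ = 90.0°)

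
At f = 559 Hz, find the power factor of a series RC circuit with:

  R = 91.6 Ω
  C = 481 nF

Step 1 — Angular frequency: ω = 2π·f = 2π·559 = 3512 rad/s.
Step 2 — Component impedances:
  R: Z = R = 91.6 Ω
  C: Z = 1/(jωC) = -j/(ω·C) = 0 - j591.9 Ω
Step 3 — Series combination: Z_total = R + C = 91.6 - j591.9 Ω = 599∠-81.2° Ω.
Step 4 — Power factor: PF = cos(φ) = Re(Z)/|Z| = 91.6/599 = 0.1529.
Step 5 — Type: Im(Z) = -591.9 ⇒ leading (phase φ = -81.2°).

PF = 0.1529 (leading, φ = -81.2°)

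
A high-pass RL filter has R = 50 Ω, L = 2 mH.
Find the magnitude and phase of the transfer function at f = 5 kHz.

Step 1 — Angular frequency: ω = 2π·5000 = 3.142e+04 rad/s.
Step 2 — Transfer function: H(jω) = jωL/(R + jωL).
Step 3 — Numerator jωL = j·62.83; denominator R + jωL = 50 + j62.83.
Step 4 — H = 0.6123 + j0.4872.
Step 5 — Magnitude: |H| = 0.7825 (-2.1 dB); phase: φ = 38.5°.

|H| = 0.7825 (-2.1 dB), φ = 38.5°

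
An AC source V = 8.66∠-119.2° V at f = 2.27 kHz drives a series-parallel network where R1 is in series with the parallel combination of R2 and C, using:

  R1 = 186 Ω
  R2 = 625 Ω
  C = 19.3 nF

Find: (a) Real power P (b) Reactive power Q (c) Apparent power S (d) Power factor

Step 1 — Angular frequency: ω = 2π·f = 2π·2270 = 1.426e+04 rad/s.
Step 2 — Component impedances:
  R1: Z = R = 186 Ω
  R2: Z = R = 625 Ω
  C: Z = 1/(jωC) = -j/(ω·C) = 0 - j3633 Ω
Step 3 — Parallel branch: R2 || C = 1/(1/R2 + 1/C) = 607 - j104.4 Ω.
Step 4 — Series with R1: Z_total = R1 + (R2 || C) = 793 - j104.4 Ω = 799.9∠-7.5° Ω.
Step 5 — Source phasor: V = 8.66∠-119.2° V = -4.225 - j7.56 V.
Step 6 — Current: I = V / Z = -0.004003 - j0.01006 A = 0.01083∠-111.7° A.
Step 7 — Complex power: S = V·I* = 0.09296 - j0.01224 VA.
Step 8 — Real power: P = Re(S) = 0.09296 W.
Step 9 — Reactive power: Q = Im(S) = -0.01224 VAR.
Step 10 — Apparent power: |S| = 0.09376 VA.
Step 11 — Power factor: PF = P/|S| = 0.9914 (leading).

(a) P = 0.09296 W  (b) Q = -0.01224 VAR  (c) S = 0.09376 VA  (d) PF = 0.9914 (leading)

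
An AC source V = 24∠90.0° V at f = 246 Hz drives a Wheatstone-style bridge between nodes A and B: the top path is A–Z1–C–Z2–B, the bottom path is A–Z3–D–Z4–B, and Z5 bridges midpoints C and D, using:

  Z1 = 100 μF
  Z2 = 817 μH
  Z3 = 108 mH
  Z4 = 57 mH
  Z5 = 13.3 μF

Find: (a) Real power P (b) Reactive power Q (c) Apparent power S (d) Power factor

Step 1 — Angular frequency: ω = 2π·f = 2π·246 = 1546 rad/s.
Step 2 — Component impedances:
  Z1: Z = 1/(jωC) = -j/(ω·C) = 0 - j6.47 Ω
  Z2: Z = jωL = j·1546·0.000817 = 0 + j1.263 Ω
  Z3: Z = jωL = j·1546·0.108 = 0 + j166.9 Ω
  Z4: Z = jωL = j·1546·0.057 = 0 + j88.1 Ω
  Z5: Z = 1/(jωC) = -j/(ω·C) = 0 - j48.64 Ω
Step 3 — Bridge requires nodal analysis (the Z5 bridge couples midpoints C and D, so the two paths cannot be reduced to a simple series/parallel combination). Setting node B to ground and injecting 1 A at node A, the 3-node admittance system at A, C, D solves to V_A = Z_AB = 0 - j6.431 Ω = 6.431∠-90.0° Ω.
Step 4 — Source phasor: V = 24∠90.0° V = 0 + j24 V.
Step 5 — Current: I = V / Z = -3.732 A = 3.732∠180.0° A.
Step 6 — Complex power: S = V·I* = 0 - j89.56 VA.
Step 7 — Real power: P = Re(S) = 0 W.
Step 8 — Reactive power: Q = Im(S) = -89.56 VAR.
Step 9 — Apparent power: |S| = 89.56 VA.
Step 10 — Power factor: PF = P/|S| = 0 (leading).

(a) P = 0 W  (b) Q = -89.56 VAR  (c) S = 89.56 VA  (d) PF = 0 (leading)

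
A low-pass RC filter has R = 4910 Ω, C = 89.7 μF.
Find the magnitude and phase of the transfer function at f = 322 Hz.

Step 1 — Angular frequency: ω = 2π·322 = 2023 rad/s.
Step 2 — Transfer function: H(jω) = 1/(1 + jωRC).
Step 3 — Denominator: 1 + jωRC = 1 + j·2023·4910·8.97e-05 = 1 + j891.1.
Step 4 — H = 1.259e-06 - j0.001122.
Step 5 — Magnitude: |H| = 0.001122 (-59.0 dB); phase: φ = -89.9°.

|H| = 0.001122 (-59.0 dB), φ = -89.9°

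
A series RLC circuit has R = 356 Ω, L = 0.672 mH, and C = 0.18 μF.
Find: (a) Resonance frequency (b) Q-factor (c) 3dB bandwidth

Step 1 — Resonance condition Im(Z)=0 gives ω₀ = 1/√(LC).
Step 2 — ω₀ = 1/√(0.000672·1.8e-07) = 9.092e+04 rad/s.
Step 3 — f₀ = ω₀/(2π) = 1.447e+04 Hz.
Step 4 — Series Q: Q = ω₀L/R = 9.092e+04·0.000672/356 = 0.1716.
Step 5 — 3dB bandwidth: Δω = ω₀/Q = 5.298e+05 rad/s; BW = Δω/(2π) = 8.431e+04 Hz.

(a) f₀ = 1.447e+04 Hz  (b) Q = 0.1716  (c) BW = 8.431e+04 Hz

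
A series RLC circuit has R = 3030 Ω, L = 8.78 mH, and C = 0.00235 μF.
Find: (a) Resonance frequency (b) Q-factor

Step 1 — Resonance condition Im(Z)=0 gives ω₀ = 1/√(LC).
Step 2 — ω₀ = 1/√(0.00878·2.35e-09) = 2.202e+05 rad/s.
Step 3 — f₀ = ω₀/(2π) = 3.504e+04 Hz.
Step 4 — Series Q: Q = ω₀L/R = 2.202e+05·0.00878/3030 = 0.6379.

(a) f₀ = 3.504e+04 Hz  (b) Q = 0.6379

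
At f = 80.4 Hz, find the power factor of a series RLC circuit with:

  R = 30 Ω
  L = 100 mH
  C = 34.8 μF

Step 1 — Angular frequency: ω = 2π·f = 2π·80.4 = 505.2 rad/s.
Step 2 — Component impedances:
  R: Z = R = 30 Ω
  L: Z = jωL = j·505.2·0.1 = 0 + j50.52 Ω
  C: Z = 1/(jωC) = -j/(ω·C) = 0 - j56.88 Ω
Step 3 — Series combination: Z_total = R + L + C = 30 - j6.366 Ω = 30.67∠-12.0° Ω.
Step 4 — Power factor: PF = cos(φ) = Re(Z)/|Z| = 30/30.67 = 0.9782.
Step 5 — Type: Im(Z) = -6.366 ⇒ leading (phase φ = -12.0°).

PF = 0.9782 (leading, φ = -12.0°)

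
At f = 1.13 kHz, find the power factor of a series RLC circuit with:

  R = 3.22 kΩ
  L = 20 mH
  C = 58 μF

Step 1 — Angular frequency: ω = 2π·f = 2π·1130 = 7100 rad/s.
Step 2 — Component impedances:
  R: Z = R = 3220 Ω
  L: Z = jωL = j·7100·0.02 = 0 + j142 Ω
  C: Z = 1/(jωC) = -j/(ω·C) = 0 - j2.428 Ω
Step 3 — Series combination: Z_total = R + L + C = 3220 + j139.6 Ω = 3223∠2.5° Ω.
Step 4 — Power factor: PF = cos(φ) = Re(Z)/|Z| = 3220/3223 = 0.9991.
Step 5 — Type: Im(Z) = 139.6 ⇒ lagging (phase φ = 2.5°).

PF = 0.9991 (lagging, φ = 2.5°)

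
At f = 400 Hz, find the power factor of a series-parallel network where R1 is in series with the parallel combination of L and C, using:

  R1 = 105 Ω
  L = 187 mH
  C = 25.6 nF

Step 1 — Angular frequency: ω = 2π·f = 2π·400 = 2513 rad/s.
Step 2 — Component impedances:
  R1: Z = R = 105 Ω
  L: Z = jωL = j·2513·0.187 = 0 + j470 Ω
  C: Z = 1/(jωC) = -j/(ω·C) = 0 - j1.554e+04 Ω
Step 3 — Parallel branch: L || C = 1/(1/L + 1/C) = 0 + j484.6 Ω.
Step 4 — Series with R1: Z_total = R1 + (L || C) = 105 + j484.6 Ω = 495.9∠77.8° Ω.
Step 5 — Power factor: PF = cos(φ) = Re(Z)/|Z| = 105/495.9 = 0.2117.
Step 6 — Type: Im(Z) = 484.6 ⇒ lagging (phase φ = 77.8°).

PF = 0.2117 (lagging, φ = 77.8°)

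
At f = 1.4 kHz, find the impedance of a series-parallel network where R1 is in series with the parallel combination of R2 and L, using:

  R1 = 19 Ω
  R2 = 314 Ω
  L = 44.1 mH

Step 1 — Angular frequency: ω = 2π·f = 2π·1400 = 8796 rad/s.
Step 2 — Component impedances:
  R1: Z = R = 19 Ω
  R2: Z = R = 314 Ω
  L: Z = jωL = j·8796·0.0441 = 0 + j387.9 Ω
Step 3 — Parallel branch: R2 || L = 1/(1/R2 + 1/L) = 189.7 + j153.6 Ω.
Step 4 — Series with R1: Z_total = R1 + (R2 || L) = 208.7 + j153.6 Ω = 259.1∠36.3° Ω.

Z = 208.7 + j153.6 Ω = 259.1∠36.3° Ω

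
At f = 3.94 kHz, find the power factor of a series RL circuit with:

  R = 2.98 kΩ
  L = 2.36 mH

Step 1 — Angular frequency: ω = 2π·f = 2π·3940 = 2.476e+04 rad/s.
Step 2 — Component impedances:
  R: Z = R = 2980 Ω
  L: Z = jωL = j·2.476e+04·0.00236 = 0 + j58.42 Ω
Step 3 — Series combination: Z_total = R + L = 2980 + j58.42 Ω = 2981∠1.1° Ω.
Step 4 — Power factor: PF = cos(φ) = Re(Z)/|Z| = 2980/2980.6 = 0.9998.
Step 5 — Type: Im(Z) = 58.42 ⇒ lagging (phase φ = 1.1°).

PF = 0.9998 (lagging, φ = 1.1°)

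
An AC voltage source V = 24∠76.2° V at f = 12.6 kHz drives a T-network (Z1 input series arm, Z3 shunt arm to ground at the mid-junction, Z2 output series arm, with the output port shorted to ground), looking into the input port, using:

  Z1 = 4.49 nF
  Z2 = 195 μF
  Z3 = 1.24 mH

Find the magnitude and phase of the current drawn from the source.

Step 1 — Angular frequency: ω = 2π·f = 2π·1.26e+04 = 7.917e+04 rad/s.
Step 2 — Component impedances:
  Z1: Z = 1/(jωC) = -j/(ω·C) = 0 - j2813 Ω
  Z2: Z = 1/(jωC) = -j/(ω·C) = 0 - j0.06478 Ω
  Z3: Z = jωL = j·7.917e+04·0.00124 = 0 + j98.17 Ω
Step 3 — With the output port shorted to ground, the output series arm Z2 runs from the junction to ground; the shunt arm Z3 also runs from the junction to ground. They appear in parallel: Z3 || Z2 = 0 - j0.06482 Ω.
Step 4 — Series with input arm Z1: Z_in = Z1 + (Z3 || Z2) = 0 - j2813 Ω = 2813∠-90.0° Ω.
Step 5 — Source phasor: V = 24∠76.2° V = 5.725 + j23.31 V.
Step 6 — Ohm's law: I = V / Z_total = (5.725 + j23.31) / (0 - j2813) = -0.008285 + j0.002035 A.
Step 7 — Convert to polar: |I| = 0.008531 A, ∠I = 166.2°.

I = 0.008531∠166.2° A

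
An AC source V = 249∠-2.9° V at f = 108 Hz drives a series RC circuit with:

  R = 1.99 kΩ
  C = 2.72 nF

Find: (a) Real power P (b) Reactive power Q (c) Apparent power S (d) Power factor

Step 1 — Angular frequency: ω = 2π·f = 2π·108 = 678.6 rad/s.
Step 2 — Component impedances:
  R: Z = R = 1990 Ω
  C: Z = 1/(jωC) = -j/(ω·C) = 0 - j5.418e+05 Ω
Step 3 — Series combination: Z_total = R + C = 1990 - j5.418e+05 Ω = 5.418e+05∠-89.8° Ω.
Step 4 — Source phasor: V = 249∠-2.9° V = 248.7 - j12.6 V.
Step 5 — Current: I = V / Z = 2.494e-05 + j0.0004589 A = 0.0004596∠86.9° A.
Step 6 — Complex power: S = V·I* = 0.0004203 - j0.1144 VA.
Step 7 — Real power: P = Re(S) = 0.0004203 W.
Step 8 — Reactive power: Q = Im(S) = -0.1144 VAR.
Step 9 — Apparent power: |S| = 0.1144 VA.
Step 10 — Power factor: PF = P/|S| = 0.003673 (leading).

(a) P = 0.0004203 W  (b) Q = -0.1144 VAR  (c) S = 0.1144 VA  (d) PF = 0.003673 (leading)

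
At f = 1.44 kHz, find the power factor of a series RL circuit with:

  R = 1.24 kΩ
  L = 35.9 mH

Step 1 — Angular frequency: ω = 2π·f = 2π·1440 = 9048 rad/s.
Step 2 — Component impedances:
  R: Z = R = 1240 Ω
  L: Z = jωL = j·9048·0.0359 = 0 + j324.8 Ω
Step 3 — Series combination: Z_total = R + L = 1240 + j324.8 Ω = 1282∠14.7° Ω.
Step 4 — Power factor: PF = cos(φ) = Re(Z)/|Z| = 1240/1281.8 = 0.9674.
Step 5 — Type: Im(Z) = 324.8 ⇒ lagging (phase φ = 14.7°).

PF = 0.9674 (lagging, φ = 14.7°)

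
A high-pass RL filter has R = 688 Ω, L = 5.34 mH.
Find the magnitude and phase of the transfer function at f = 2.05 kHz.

Step 1 — Angular frequency: ω = 2π·2050 = 1.288e+04 rad/s.
Step 2 — Transfer function: H(jω) = jωL/(R + jωL).
Step 3 — Numerator jωL = j·68.78; denominator R + jωL = 688 + j68.78.
Step 4 — H = 0.009896 + j0.09898.
Step 5 — Magnitude: |H| = 0.09948 (-20.0 dB); phase: φ = 84.3°.

|H| = 0.09948 (-20.0 dB), φ = 84.3°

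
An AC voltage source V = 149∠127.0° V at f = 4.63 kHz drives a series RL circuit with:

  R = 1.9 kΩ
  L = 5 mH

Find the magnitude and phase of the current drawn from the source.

Step 1 — Angular frequency: ω = 2π·f = 2π·4630 = 2.909e+04 rad/s.
Step 2 — Component impedances:
  R: Z = R = 1900 Ω
  L: Z = jωL = j·2.909e+04·0.005 = 0 + j145.5 Ω
Step 3 — Series combination: Z_total = R + L = 1900 + j145.5 Ω = 1906∠4.4° Ω.
Step 4 — Source phasor: V = 149∠127.0° V = -89.67 + j119 V.
Step 5 — Ohm's law: I = V / Z_total = (-89.67 + j119) / (1900 + j145.5) = -0.04215 + j0.06586 A.
Step 6 — Convert to polar: |I| = 0.07819 A, ∠I = 122.6°.

I = 0.07819∠122.6° A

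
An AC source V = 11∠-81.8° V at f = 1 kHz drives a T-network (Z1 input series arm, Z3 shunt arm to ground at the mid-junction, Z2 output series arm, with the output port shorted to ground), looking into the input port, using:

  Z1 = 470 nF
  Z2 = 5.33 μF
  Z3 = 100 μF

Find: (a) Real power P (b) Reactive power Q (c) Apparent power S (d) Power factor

Step 1 — Angular frequency: ω = 2π·f = 2π·1000 = 6283 rad/s.
Step 2 — Component impedances:
  Z1: Z = 1/(jωC) = -j/(ω·C) = 0 - j338.6 Ω
  Z2: Z = 1/(jωC) = -j/(ω·C) = 0 - j29.86 Ω
  Z3: Z = 1/(jωC) = -j/(ω·C) = 0 - j1.592 Ω
Step 3 — With the output port shorted to ground, the output series arm Z2 runs from the junction to ground; the shunt arm Z3 also runs from the junction to ground. They appear in parallel: Z3 || Z2 = 0 - j1.511 Ω.
Step 4 — Series with input arm Z1: Z_in = Z1 + (Z3 || Z2) = 0 - j340.1 Ω = 340.1∠-90.0° Ω.
Step 5 — Source phasor: V = 11∠-81.8° V = 1.569 - j10.89 V.
Step 6 — Current: I = V / Z = 0.03201 + j0.004613 A = 0.03234∠8.2° A.
Step 7 — Complex power: S = V·I* = 0 - j0.3557 VA.
Step 8 — Real power: P = Re(S) = 0 W.
Step 9 — Reactive power: Q = Im(S) = -0.3557 VAR.
Step 10 — Apparent power: |S| = 0.3557 VA.
Step 11 — Power factor: PF = P/|S| = 0 (leading).

(a) P = 0 W  (b) Q = -0.3557 VAR  (c) S = 0.3557 VA  (d) PF = 0 (leading)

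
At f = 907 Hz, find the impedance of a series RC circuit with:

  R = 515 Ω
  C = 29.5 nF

Step 1 — Angular frequency: ω = 2π·f = 2π·907 = 5699 rad/s.
Step 2 — Component impedances:
  R: Z = R = 515 Ω
  C: Z = 1/(jωC) = -j/(ω·C) = 0 - j5948 Ω
Step 3 — Series combination: Z_total = R + C = 515 - j5948 Ω = 5971∠-85.1° Ω.

Z = 515 - j5948 Ω = 5971∠-85.1° Ω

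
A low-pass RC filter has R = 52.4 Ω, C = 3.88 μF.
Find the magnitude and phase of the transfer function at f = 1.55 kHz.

Step 1 — Angular frequency: ω = 2π·1550 = 9739 rad/s.
Step 2 — Transfer function: H(jω) = 1/(1 + jωRC).
Step 3 — Denominator: 1 + jωRC = 1 + j·9739·52.4·3.88e-06 = 1 + j1.98.
Step 4 — H = 0.2032 - j0.4024.
Step 5 — Magnitude: |H| = 0.4508 (-6.9 dB); phase: φ = -63.2°.

|H| = 0.4508 (-6.9 dB), φ = -63.2°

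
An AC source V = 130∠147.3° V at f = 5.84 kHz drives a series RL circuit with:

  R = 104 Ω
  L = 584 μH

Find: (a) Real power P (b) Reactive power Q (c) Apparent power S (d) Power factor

Step 1 — Angular frequency: ω = 2π·f = 2π·5840 = 3.669e+04 rad/s.
Step 2 — Component impedances:
  R: Z = R = 104 Ω
  L: Z = jωL = j·3.669e+04·0.000584 = 0 + j21.43 Ω
Step 3 — Series combination: Z_total = R + L = 104 + j21.43 Ω = 106.2∠11.6° Ω.
Step 4 — Source phasor: V = 130∠147.3° V = -109.4 + j70.23 V.
Step 5 — Current: I = V / Z = -0.8756 + j0.8557 A = 1.224∠135.7° A.
Step 6 — Complex power: S = V·I* = 155.9 + j32.12 VA.
Step 7 — Real power: P = Re(S) = 155.9 W.
Step 8 — Reactive power: Q = Im(S) = 32.12 VAR.
Step 9 — Apparent power: |S| = 159.2 VA.
Step 10 — Power factor: PF = P/|S| = 0.9794 (lagging).

(a) P = 155.9 W  (b) Q = 32.12 VAR  (c) S = 159.2 VA  (d) PF = 0.9794 (lagging)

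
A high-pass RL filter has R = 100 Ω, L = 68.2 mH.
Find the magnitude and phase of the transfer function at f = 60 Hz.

Step 1 — Angular frequency: ω = 2π·60 = 377 rad/s.
Step 2 — Transfer function: H(jω) = jωL/(R + jωL).
Step 3 — Numerator jωL = j·25.71; denominator R + jωL = 100 + j25.71.
Step 4 — H = 0.06201 + j0.2412.
Step 5 — Magnitude: |H| = 0.249 (-12.1 dB); phase: φ = 75.6°.

|H| = 0.249 (-12.1 dB), φ = 75.6°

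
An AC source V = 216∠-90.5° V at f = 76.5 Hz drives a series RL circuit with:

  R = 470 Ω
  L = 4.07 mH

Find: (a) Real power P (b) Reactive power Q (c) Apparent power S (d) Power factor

Step 1 — Angular frequency: ω = 2π·f = 2π·76.5 = 480.7 rad/s.
Step 2 — Component impedances:
  R: Z = R = 470 Ω
  L: Z = jωL = j·480.7·0.00407 = 0 + j1.956 Ω
Step 3 — Series combination: Z_total = R + L = 470 + j1.956 Ω = 470∠0.2° Ω.
Step 4 — Source phasor: V = 216∠-90.5° V = -1.885 - j216 V.
Step 5 — Current: I = V / Z = -0.005923 - j0.4595 A = 0.4596∠-90.7° A.
Step 6 — Complex power: S = V·I* = 99.27 + j0.4132 VA.
Step 7 — Real power: P = Re(S) = 99.27 W.
Step 8 — Reactive power: Q = Im(S) = 0.4132 VAR.
Step 9 — Apparent power: |S| = 99.27 VA.
Step 10 — Power factor: PF = P/|S| = 1 (lagging).

(a) P = 99.27 W  (b) Q = 0.4132 VAR  (c) S = 99.27 VA  (d) PF = 1 (lagging)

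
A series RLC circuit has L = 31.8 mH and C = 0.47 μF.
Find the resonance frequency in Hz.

Step 1 — Resonance condition Im(Z)=0 gives ω₀ = 1/√(LC).
Step 2 — ω₀ = 1/√(0.0318·4.7e-07) = 8180 rad/s.
Step 3 — f₀ = ω₀/(2π) = 1302 Hz.

f₀ = 1302 Hz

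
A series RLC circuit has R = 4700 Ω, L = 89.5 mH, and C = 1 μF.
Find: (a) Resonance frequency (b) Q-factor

Step 1 — Resonance condition Im(Z)=0 gives ω₀ = 1/√(LC).
Step 2 — ω₀ = 1/√(0.0895·1e-06) = 3343 rad/s.
Step 3 — f₀ = ω₀/(2π) = 532 Hz.
Step 4 — Series Q: Q = ω₀L/R = 3343·0.0895/4700 = 0.06365.

(a) f₀ = 532 Hz  (b) Q = 0.06365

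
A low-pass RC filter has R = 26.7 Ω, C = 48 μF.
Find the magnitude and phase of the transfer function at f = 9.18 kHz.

Step 1 — Angular frequency: ω = 2π·9180 = 5.768e+04 rad/s.
Step 2 — Transfer function: H(jω) = 1/(1 + jωRC).
Step 3 — Denominator: 1 + jωRC = 1 + j·5.768e+04·26.7·4.8e-05 = 1 + j73.92.
Step 4 — H = 0.000183 - j0.01353.
Step 5 — Magnitude: |H| = 0.01353 (-37.4 dB); phase: φ = -89.2°.

|H| = 0.01353 (-37.4 dB), φ = -89.2°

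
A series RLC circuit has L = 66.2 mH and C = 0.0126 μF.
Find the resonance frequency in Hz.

Step 1 — Resonance condition Im(Z)=0 gives ω₀ = 1/√(LC).
Step 2 — ω₀ = 1/√(0.0662·1.26e-08) = 3.462e+04 rad/s.
Step 3 — f₀ = ω₀/(2π) = 5511 Hz.

f₀ = 5511 Hz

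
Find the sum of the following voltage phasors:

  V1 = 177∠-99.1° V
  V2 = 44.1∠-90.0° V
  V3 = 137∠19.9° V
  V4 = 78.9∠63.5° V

Step 1 — Convert each phasor to rectangular form:
  V1 = 177·(cos(-99.1°) + j·sin(-99.1°)) = -27.99 - j174.8 V
  V2 = 44.1·(cos(-90.0°) + j·sin(-90.0°)) = 0 - j44.1 V
  V3 = 137·(cos(19.9°) + j·sin(19.9°)) = 128.8 + j46.63 V
  V4 = 78.9·(cos(63.5°) + j·sin(63.5°)) = 35.21 + j70.61 V
Step 2 — Sum components: V_total = 136 - j101.6 V.
Step 3 — Convert to polar: |V_total| = 169.8 V, ∠V_total = -36.8°.

V_total = 169.8∠-36.8° V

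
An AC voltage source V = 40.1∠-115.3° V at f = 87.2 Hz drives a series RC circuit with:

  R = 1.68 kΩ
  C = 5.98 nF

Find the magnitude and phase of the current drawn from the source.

Step 1 — Angular frequency: ω = 2π·f = 2π·87.2 = 547.9 rad/s.
Step 2 — Component impedances:
  R: Z = R = 1680 Ω
  C: Z = 1/(jωC) = -j/(ω·C) = 0 - j3.052e+05 Ω
Step 3 — Series combination: Z_total = R + C = 1680 - j3.052e+05 Ω = 3.052e+05∠-89.7° Ω.
Step 4 — Source phasor: V = 40.1∠-115.3° V = -17.14 - j36.25 V.
Step 5 — Ohm's law: I = V / Z_total = (-17.14 - j36.25) / (1680 - j3.052e+05) = 0.0001185 - j5.68e-05 A.
Step 6 — Convert to polar: |I| = 0.0001314 A, ∠I = -25.6°.

I = 0.0001314∠-25.6° A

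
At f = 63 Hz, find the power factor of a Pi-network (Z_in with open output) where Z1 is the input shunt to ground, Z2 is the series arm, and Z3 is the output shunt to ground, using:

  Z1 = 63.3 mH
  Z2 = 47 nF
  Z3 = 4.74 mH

Step 1 — Angular frequency: ω = 2π·f = 2π·63 = 395.8 rad/s.
Step 2 — Component impedances:
  Z1: Z = jωL = j·395.8·0.0633 = 0 + j25.06 Ω
  Z2: Z = 1/(jωC) = -j/(ω·C) = 0 - j5.375e+04 Ω
  Z3: Z = jωL = j·395.8·0.00474 = 0 + j1.876 Ω
Step 3 — With open output, the series arm Z2 and the output shunt Z3 appear in series to ground: Z2 + Z3 = 0 - j5.375e+04 Ω.
Step 4 — Parallel with input shunt Z1: Z_in = Z1 || (Z2 + Z3) = 0 + j25.07 Ω = 25.07∠90.0° Ω.
Step 5 — Power factor: PF = cos(φ) = Re(Z)/|Z| = -0/25.07 = -0.
Step 6 — Type: Im(Z) = 25.07 ⇒ lagging (phase φ = 90.0°).

PF = -0 (lagging, φ = 90.0°)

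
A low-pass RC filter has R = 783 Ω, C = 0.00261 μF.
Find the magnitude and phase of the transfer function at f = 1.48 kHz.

Step 1 — Angular frequency: ω = 2π·1480 = 9299 rad/s.
Step 2 — Transfer function: H(jω) = 1/(1 + jωRC).
Step 3 — Denominator: 1 + jωRC = 1 + j·9299·783·2.61e-09 = 1 + j0.019.
Step 4 — H = 0.9996 - j0.019.
Step 5 — Magnitude: |H| = 0.9998 (-0.0 dB); phase: φ = -1.1°.

|H| = 0.9998 (-0.0 dB), φ = -1.1°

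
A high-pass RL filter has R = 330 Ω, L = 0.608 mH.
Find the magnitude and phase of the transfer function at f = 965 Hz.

Step 1 — Angular frequency: ω = 2π·965 = 6063 rad/s.
Step 2 — Transfer function: H(jω) = jωL/(R + jωL).
Step 3 — Numerator jωL = j·3.686; denominator R + jωL = 330 + j3.686.
Step 4 — H = 0.0001248 + j0.01117.
Step 5 — Magnitude: |H| = 0.01117 (-39.0 dB); phase: φ = 89.4°.

|H| = 0.01117 (-39.0 dB), φ = 89.4°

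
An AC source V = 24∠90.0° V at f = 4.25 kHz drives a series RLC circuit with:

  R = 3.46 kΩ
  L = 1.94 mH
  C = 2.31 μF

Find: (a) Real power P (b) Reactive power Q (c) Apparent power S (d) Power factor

Step 1 — Angular frequency: ω = 2π·f = 2π·4250 = 2.67e+04 rad/s.
Step 2 — Component impedances:
  R: Z = R = 3460 Ω
  L: Z = jωL = j·2.67e+04·0.00194 = 0 + j51.8 Ω
  C: Z = 1/(jωC) = -j/(ω·C) = 0 - j16.21 Ω
Step 3 — Series combination: Z_total = R + L + C = 3460 + j35.59 Ω = 3460∠0.6° Ω.
Step 4 — Source phasor: V = 24∠90.0° V = 0 + j24 V.
Step 5 — Current: I = V / Z = 7.135e-05 + j0.006936 A = 0.006936∠89.4° A.
Step 6 — Complex power: S = V·I* = 0.1665 + j0.001712 VA.
Step 7 — Real power: P = Re(S) = 0.1665 W.
Step 8 — Reactive power: Q = Im(S) = 0.001712 VAR.
Step 9 — Apparent power: |S| = 0.1665 VA.
Step 10 — Power factor: PF = P/|S| = 0.9999 (lagging).

(a) P = 0.1665 W  (b) Q = 0.001712 VAR  (c) S = 0.1665 VA  (d) PF = 0.9999 (lagging)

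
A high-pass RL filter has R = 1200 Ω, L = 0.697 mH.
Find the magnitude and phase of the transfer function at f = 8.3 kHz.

Step 1 — Angular frequency: ω = 2π·8300 = 5.215e+04 rad/s.
Step 2 — Transfer function: H(jω) = jωL/(R + jωL).
Step 3 — Numerator jωL = j·36.35; denominator R + jωL = 1200 + j36.35.
Step 4 — H = 0.0009167 + j0.03026.
Step 5 — Magnitude: |H| = 0.03028 (-30.4 dB); phase: φ = 88.3°.

|H| = 0.03028 (-30.4 dB), φ = 88.3°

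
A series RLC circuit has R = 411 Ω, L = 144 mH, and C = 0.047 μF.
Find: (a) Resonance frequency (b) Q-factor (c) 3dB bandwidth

Step 1 — Resonance: ω₀ = 1/√(LC) = 1/√(0.144·4.7e-08) = 1.216e+04 rad/s.
Step 2 — f₀ = ω₀/(2π) = 1935 Hz.
Step 3 — Series Q: Q = ω₀L/R = 1.216e+04·0.144/411 = 4.259.
Step 4 — Bandwidth: Δω = ω₀/Q = 2854 rad/s; BW = Δω/(2π) = 454.3 Hz.

(a) f₀ = 1935 Hz  (b) Q = 4.259  (c) BW = 454.3 Hz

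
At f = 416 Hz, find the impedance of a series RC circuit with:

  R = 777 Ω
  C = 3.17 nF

Step 1 — Angular frequency: ω = 2π·f = 2π·416 = 2614 rad/s.
Step 2 — Component impedances:
  R: Z = R = 777 Ω
  C: Z = 1/(jωC) = -j/(ω·C) = 0 - j1.207e+05 Ω
Step 3 — Series combination: Z_total = R + C = 777 - j1.207e+05 Ω = 1.207e+05∠-89.6° Ω.

Z = 777 - j1.207e+05 Ω = 1.207e+05∠-89.6° Ω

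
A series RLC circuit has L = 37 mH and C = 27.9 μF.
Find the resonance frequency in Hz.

Step 1 — Resonance condition Im(Z)=0 gives ω₀ = 1/√(LC).
Step 2 — ω₀ = 1/√(0.037·2.79e-05) = 984.2 rad/s.
Step 3 — f₀ = ω₀/(2π) = 156.6 Hz.

f₀ = 156.6 Hz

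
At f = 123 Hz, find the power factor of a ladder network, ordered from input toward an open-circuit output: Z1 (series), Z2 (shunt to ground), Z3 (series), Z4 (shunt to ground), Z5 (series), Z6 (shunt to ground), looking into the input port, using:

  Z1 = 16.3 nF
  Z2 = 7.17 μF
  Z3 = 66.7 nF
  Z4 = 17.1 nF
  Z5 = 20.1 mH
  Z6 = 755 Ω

Step 1 — Angular frequency: ω = 2π·f = 2π·123 = 772.8 rad/s.
Step 2 — Component impedances:
  Z1: Z = 1/(jωC) = -j/(ω·C) = 0 - j7.938e+04 Ω
  Z2: Z = 1/(jωC) = -j/(ω·C) = 0 - j180.5 Ω
  Z3: Z = 1/(jωC) = -j/(ω·C) = 0 - j1.94e+04 Ω
  Z4: Z = 1/(jωC) = -j/(ω·C) = 0 - j7.567e+04 Ω
  Z5: Z = jωL = j·772.8·0.0201 = 0 + j15.53 Ω
  Z6: Z = R = 755 Ω
Step 3 — Ladder network (open output): work backward from the far end, alternating series and parallel combinations. Z_in = 0.06412 - j7.956e+04 Ω = 7.956e+04∠-90.0° Ω.
Step 4 — Power factor: PF = cos(φ) = Re(Z)/|Z| = 0.06412/7.956e+04 = 8.059e-07.
Step 5 — Type: Im(Z) = -7.956e+04 ⇒ leading (phase φ = -90.0°).

PF = 8.059e-07 (leading, φ = -90.0°)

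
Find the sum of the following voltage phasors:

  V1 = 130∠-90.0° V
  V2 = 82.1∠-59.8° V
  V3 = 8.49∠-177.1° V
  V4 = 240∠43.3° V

Step 1 — Convert each phasor to rectangular form:
  V1 = 130·(cos(-90.0°) + j·sin(-90.0°)) = 0 - j130 V
  V2 = 82.1·(cos(-59.8°) + j·sin(-59.8°)) = 41.3 - j70.96 V
  V3 = 8.49·(cos(-177.1°) + j·sin(-177.1°)) = -8.479 - j0.4295 V
  V4 = 240·(cos(43.3°) + j·sin(43.3°)) = 174.7 + j164.6 V
Step 2 — Sum components: V_total = 207.5 - j36.79 V.
Step 3 — Convert to polar: |V_total| = 210.7 V, ∠V_total = -10.1°.

V_total = 210.7∠-10.1° V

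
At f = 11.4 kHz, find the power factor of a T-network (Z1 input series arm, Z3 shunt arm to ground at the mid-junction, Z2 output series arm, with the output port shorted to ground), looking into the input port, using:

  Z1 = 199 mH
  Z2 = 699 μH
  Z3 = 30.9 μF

Step 1 — Angular frequency: ω = 2π·f = 2π·1.14e+04 = 7.163e+04 rad/s.
Step 2 — Component impedances:
  Z1: Z = jωL = j·7.163e+04·0.199 = 0 + j1.425e+04 Ω
  Z2: Z = jωL = j·7.163e+04·0.000699 = 0 + j50.07 Ω
  Z3: Z = 1/(jωC) = -j/(ω·C) = 0 - j0.4518 Ω
Step 3 — With the output port shorted to ground, the output series arm Z2 runs from the junction to ground; the shunt arm Z3 also runs from the junction to ground. They appear in parallel: Z3 || Z2 = 0 - j0.4559 Ω.
Step 4 — Series with input arm Z1: Z_in = Z1 + (Z3 || Z2) = 0 + j1.425e+04 Ω = 1.425e+04∠90.0° Ω.
Step 5 — Power factor: PF = cos(φ) = Re(Z)/|Z| = 0/1.425e+04 = 0.
Step 6 — Type: Im(Z) = 1.425e+04 ⇒ lagging (phase φ = 90.0°).

PF = 0 (lagging, φ = 90.0°)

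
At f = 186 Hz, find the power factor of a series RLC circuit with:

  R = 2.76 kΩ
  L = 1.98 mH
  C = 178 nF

Step 1 — Angular frequency: ω = 2π·f = 2π·186 = 1169 rad/s.
Step 2 — Component impedances:
  R: Z = R = 2760 Ω
  L: Z = jωL = j·1169·0.00198 = 0 + j2.314 Ω
  C: Z = 1/(jωC) = -j/(ω·C) = 0 - j4807 Ω
Step 3 — Series combination: Z_total = R + L + C = 2760 - j4805 Ω = 5541∠-60.1° Ω.
Step 4 — Power factor: PF = cos(φ) = Re(Z)/|Z| = 2760/5541 = 0.4981.
Step 5 — Type: Im(Z) = -4805 ⇒ leading (phase φ = -60.1°).

PF = 0.4981 (leading, φ = -60.1°)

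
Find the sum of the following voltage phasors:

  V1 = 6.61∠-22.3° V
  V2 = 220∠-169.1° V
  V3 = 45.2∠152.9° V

Step 1 — Convert each phasor to rectangular form:
  V1 = 6.61·(cos(-22.3°) + j·sin(-22.3°)) = 6.116 - j2.508 V
  V2 = 220·(cos(-169.1°) + j·sin(-169.1°)) = -216 - j41.6 V
  V3 = 45.2·(cos(152.9°) + j·sin(152.9°)) = -40.24 + j20.59 V
Step 2 — Sum components: V_total = -250.2 - j23.52 V.
Step 3 — Convert to polar: |V_total| = 251.3 V, ∠V_total = -174.6°.

V_total = 251.3∠-174.6° V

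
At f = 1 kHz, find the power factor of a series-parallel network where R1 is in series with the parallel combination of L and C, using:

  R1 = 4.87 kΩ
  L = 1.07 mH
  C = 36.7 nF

Step 1 — Angular frequency: ω = 2π·f = 2π·1000 = 6283 rad/s.
Step 2 — Component impedances:
  R1: Z = R = 4870 Ω
  L: Z = jωL = j·6283·0.00107 = 0 + j6.723 Ω
  C: Z = 1/(jωC) = -j/(ω·C) = 0 - j4337 Ω
Step 3 — Parallel branch: L || C = 1/(1/L + 1/C) = 0 + j6.733 Ω.
Step 4 — Series with R1: Z_total = R1 + (L || C) = 4870 + j6.733 Ω = 4870∠0.1° Ω.
Step 5 — Power factor: PF = cos(φ) = Re(Z)/|Z| = 4870/4870 = 1.
Step 6 — Type: Im(Z) = 6.733 ⇒ lagging (phase φ = 0.1°).

PF = 1 (lagging, φ = 0.1°)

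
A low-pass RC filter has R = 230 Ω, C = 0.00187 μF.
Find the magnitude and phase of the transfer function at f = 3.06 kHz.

Step 1 — Angular frequency: ω = 2π·3060 = 1.923e+04 rad/s.
Step 2 — Transfer function: H(jω) = 1/(1 + jωRC).
Step 3 — Denominator: 1 + jωRC = 1 + j·1.923e+04·230·1.87e-09 = 1 + j0.008269.
Step 4 — H = 0.9999 - j0.008269.
Step 5 — Magnitude: |H| = 1 (-0.0 dB); phase: φ = -0.5°.

|H| = 1 (-0.0 dB), φ = -0.5°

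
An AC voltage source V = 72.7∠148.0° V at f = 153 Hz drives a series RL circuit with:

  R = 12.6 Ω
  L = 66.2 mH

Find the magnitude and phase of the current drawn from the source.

Step 1 — Angular frequency: ω = 2π·f = 2π·153 = 961.3 rad/s.
Step 2 — Component impedances:
  R: Z = R = 12.6 Ω
  L: Z = jωL = j·961.3·0.0662 = 0 + j63.64 Ω
Step 3 — Series combination: Z_total = R + L = 12.6 + j63.64 Ω = 64.88∠78.8° Ω.
Step 4 — Source phasor: V = 72.7∠148.0° V = -61.65 + j38.53 V.
Step 5 — Ohm's law: I = V / Z_total = (-61.65 + j38.53) / (12.6 + j63.64) = 0.398 + j1.048 A.
Step 6 — Convert to polar: |I| = 1.121 A, ∠I = 69.2°.

I = 1.121∠69.2° A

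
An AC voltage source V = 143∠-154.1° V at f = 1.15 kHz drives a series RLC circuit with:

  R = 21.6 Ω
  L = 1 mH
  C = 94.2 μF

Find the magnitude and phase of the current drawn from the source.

Step 1 — Angular frequency: ω = 2π·f = 2π·1150 = 7226 rad/s.
Step 2 — Component impedances:
  R: Z = R = 21.6 Ω
  L: Z = jωL = j·7226·0.001 = 0 + j7.226 Ω
  C: Z = 1/(jωC) = -j/(ω·C) = 0 - j1.469 Ω
Step 3 — Series combination: Z_total = R + L + C = 21.6 + j5.756 Ω = 22.35∠14.9° Ω.
Step 4 — Source phasor: V = 143∠-154.1° V = -128.6 - j62.46 V.
Step 5 — Ohm's law: I = V / Z_total = (-128.6 - j62.46) / (21.6 + j5.756) = -6.28 - j1.218 A.
Step 6 — Convert to polar: |I| = 6.397 A, ∠I = -169.0°.

I = 6.397∠-169.0° A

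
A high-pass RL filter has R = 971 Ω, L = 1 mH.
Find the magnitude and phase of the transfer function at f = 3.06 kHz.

Step 1 — Angular frequency: ω = 2π·3060 = 1.923e+04 rad/s.
Step 2 — Transfer function: H(jω) = jωL/(R + jωL).
Step 3 — Numerator jωL = j·19.23; denominator R + jωL = 971 + j19.23.
Step 4 — H = 0.0003919 + j0.01979.
Step 5 — Magnitude: |H| = 0.0198 (-34.1 dB); phase: φ = 88.9°.

|H| = 0.0198 (-34.1 dB), φ = 88.9°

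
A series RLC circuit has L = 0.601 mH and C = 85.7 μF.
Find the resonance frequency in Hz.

Step 1 — Resonance condition Im(Z)=0 gives ω₀ = 1/√(LC).
Step 2 — ω₀ = 1/√(0.000601·8.57e-05) = 4406 rad/s.
Step 3 — f₀ = ω₀/(2π) = 701.3 Hz.

f₀ = 701.3 Hz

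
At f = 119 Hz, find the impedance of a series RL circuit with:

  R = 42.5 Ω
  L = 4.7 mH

Step 1 — Angular frequency: ω = 2π·f = 2π·119 = 747.7 rad/s.
Step 2 — Component impedances:
  R: Z = R = 42.5 Ω
  L: Z = jωL = j·747.7·0.0047 = 0 + j3.514 Ω
Step 3 — Series combination: Z_total = R + L = 42.5 + j3.514 Ω = 42.65∠4.7° Ω.

Z = 42.5 + j3.514 Ω = 42.65∠4.7° Ω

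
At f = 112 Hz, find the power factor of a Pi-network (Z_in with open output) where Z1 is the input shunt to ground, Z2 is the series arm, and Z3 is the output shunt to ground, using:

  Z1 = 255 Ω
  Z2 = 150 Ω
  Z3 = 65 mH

Step 1 — Angular frequency: ω = 2π·f = 2π·112 = 703.7 rad/s.
Step 2 — Component impedances:
  Z1: Z = R = 255 Ω
  Z2: Z = R = 150 Ω
  Z3: Z = jωL = j·703.7·0.065 = 0 + j45.74 Ω
Step 3 — With open output, the series arm Z2 and the output shunt Z3 appear in series to ground: Z2 + Z3 = 150 + j45.74 Ω.
Step 4 — Parallel with input shunt Z1: Z_in = Z1 || (Z2 + Z3) = 96.47 + j17.91 Ω = 98.11∠10.5° Ω.
Step 5 — Power factor: PF = cos(φ) = Re(Z)/|Z| = 96.467/98.114 = 0.9832.
Step 6 — Type: Im(Z) = 17.91 ⇒ lagging (phase φ = 10.5°).

PF = 0.9832 (lagging, φ = 10.5°)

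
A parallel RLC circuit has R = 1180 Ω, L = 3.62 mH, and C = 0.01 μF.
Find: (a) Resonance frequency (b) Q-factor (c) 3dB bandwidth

Step 1 — Resonance: ω₀ = 1/√(LC) = 1/√(0.00362·1e-08) = 1.662e+05 rad/s.
Step 2 — f₀ = ω₀/(2π) = 2.645e+04 Hz.
Step 3 — Parallel Q: Q = R/(ω₀L) = 1180/(1.662e+05·0.00362) = 1.961.
Step 4 — Bandwidth: Δω = ω₀/Q = 8.475e+04 rad/s; BW = Δω/(2π) = 1.349e+04 Hz.

(a) f₀ = 2.645e+04 Hz  (b) Q = 1.961  (c) BW = 1.349e+04 Hz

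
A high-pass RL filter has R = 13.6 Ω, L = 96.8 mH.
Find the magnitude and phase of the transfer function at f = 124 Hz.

Step 1 — Angular frequency: ω = 2π·124 = 779.1 rad/s.
Step 2 — Transfer function: H(jω) = jωL/(R + jωL).
Step 3 — Numerator jωL = j·75.42; denominator R + jωL = 13.6 + j75.42.
Step 4 — H = 0.9685 + j0.1746.
Step 5 — Magnitude: |H| = 0.9841 (-0.1 dB); phase: φ = 10.2°.

|H| = 0.9841 (-0.1 dB), φ = 10.2°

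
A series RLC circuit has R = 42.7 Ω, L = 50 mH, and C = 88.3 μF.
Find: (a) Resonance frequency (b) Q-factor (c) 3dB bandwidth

Step 1 — Resonance condition Im(Z)=0 gives ω₀ = 1/√(LC).
Step 2 — ω₀ = 1/√(0.05·8.83e-05) = 475.9 rad/s.
Step 3 — f₀ = ω₀/(2π) = 75.75 Hz.
Step 4 — Series Q: Q = ω₀L/R = 475.9·0.05/42.7 = 0.5573.
Step 5 — 3dB bandwidth: Δω = ω₀/Q = 854 rad/s; BW = Δω/(2π) = 135.9 Hz.

(a) f₀ = 75.75 Hz  (b) Q = 0.5573  (c) BW = 135.9 Hz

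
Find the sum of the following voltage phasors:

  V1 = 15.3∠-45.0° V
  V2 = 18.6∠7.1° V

Step 1 — Convert each phasor to rectangular form:
  V1 = 15.3·(cos(-45.0°) + j·sin(-45.0°)) = 10.82 - j10.82 V
  V2 = 18.6·(cos(7.1°) + j·sin(7.1°)) = 18.46 + j2.299 V
Step 2 — Sum components: V_total = 29.28 - j8.52 V.
Step 3 — Convert to polar: |V_total| = 30.49 V, ∠V_total = -16.2°.

V_total = 30.49∠-16.2° V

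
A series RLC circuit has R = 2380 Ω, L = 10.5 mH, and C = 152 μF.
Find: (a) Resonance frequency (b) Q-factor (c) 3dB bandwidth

Step 1 — Resonance condition Im(Z)=0 gives ω₀ = 1/√(LC).
Step 2 — ω₀ = 1/√(0.0105·0.000152) = 791.6 rad/s.
Step 3 — f₀ = ω₀/(2π) = 126 Hz.
Step 4 — Series Q: Q = ω₀L/R = 791.6·0.0105/2380 = 0.003492.
Step 5 — 3dB bandwidth: Δω = ω₀/Q = 2.267e+05 rad/s; BW = Δω/(2π) = 3.608e+04 Hz.

(a) f₀ = 126 Hz  (b) Q = 0.003492  (c) BW = 3.608e+04 Hz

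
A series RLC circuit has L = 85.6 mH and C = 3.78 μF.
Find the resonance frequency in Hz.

Step 1 — Resonance condition Im(Z)=0 gives ω₀ = 1/√(LC).
Step 2 — ω₀ = 1/√(0.0856·3.78e-06) = 1758 rad/s.
Step 3 — f₀ = ω₀/(2π) = 279.8 Hz.

f₀ = 279.8 Hz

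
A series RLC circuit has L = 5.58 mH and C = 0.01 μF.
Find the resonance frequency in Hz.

Step 1 — Resonance condition Im(Z)=0 gives ω₀ = 1/√(LC).
Step 2 — ω₀ = 1/√(0.00558·1e-08) = 1.339e+05 rad/s.
Step 3 — f₀ = ω₀/(2π) = 2.131e+04 Hz.

f₀ = 2.131e+04 Hz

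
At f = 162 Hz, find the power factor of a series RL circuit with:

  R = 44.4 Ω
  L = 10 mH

Step 1 — Angular frequency: ω = 2π·f = 2π·162 = 1018 rad/s.
Step 2 — Component impedances:
  R: Z = R = 44.4 Ω
  L: Z = jωL = j·1018·0.01 = 0 + j10.18 Ω
Step 3 — Series combination: Z_total = R + L = 44.4 + j10.18 Ω = 45.55∠12.9° Ω.
Step 4 — Power factor: PF = cos(φ) = Re(Z)/|Z| = 44.4/45.552 = 0.9747.
Step 5 — Type: Im(Z) = 10.18 ⇒ lagging (phase φ = 12.9°).

PF = 0.9747 (lagging, φ = 12.9°)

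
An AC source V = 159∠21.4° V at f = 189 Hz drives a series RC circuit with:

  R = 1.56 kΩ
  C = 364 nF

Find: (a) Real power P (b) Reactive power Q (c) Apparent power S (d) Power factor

Step 1 — Angular frequency: ω = 2π·f = 2π·189 = 1188 rad/s.
Step 2 — Component impedances:
  R: Z = R = 1560 Ω
  C: Z = 1/(jωC) = -j/(ω·C) = 0 - j2313 Ω
Step 3 — Series combination: Z_total = R + C = 1560 - j2313 Ω = 2790∠-56.0° Ω.
Step 4 — Source phasor: V = 159∠21.4° V = 148 + j58.02 V.
Step 5 — Current: I = V / Z = 0.01242 + j0.05561 A = 0.05698∠77.4° A.
Step 6 — Complex power: S = V·I* = 5.066 - j7.512 VA.
Step 7 — Real power: P = Re(S) = 5.066 W.
Step 8 — Reactive power: Q = Im(S) = -7.512 VAR.
Step 9 — Apparent power: |S| = 9.06 VA.
Step 10 — Power factor: PF = P/|S| = 0.5591 (leading).

(a) P = 5.066 W  (b) Q = -7.512 VAR  (c) S = 9.06 VA  (d) PF = 0.5591 (leading)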